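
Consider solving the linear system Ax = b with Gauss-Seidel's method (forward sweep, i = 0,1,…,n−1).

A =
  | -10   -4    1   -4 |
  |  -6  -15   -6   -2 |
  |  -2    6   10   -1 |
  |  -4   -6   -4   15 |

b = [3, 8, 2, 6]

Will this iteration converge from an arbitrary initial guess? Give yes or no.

yes

Write A = D+L+U with D = diag(-10, -15, 10, 15).
T_GS = -(D+L)⁻¹U: row 0 first, T[0,1] = -(-4)/(-10) = -0.4000; later rows by forward substitution.
  T[0,:] = [+0.0000, -0.4000, +0.1000, -0.4000]
  T[1,:] = [+0.0000, +0.1600, -0.4400, +0.0267]
  T[2,:] = [+0.0000, -0.1760, +0.2840, +0.0040]
  T[3,:] = [+0.0000, -0.0896, -0.0736, -0.0949]
eigenvalue magnitudes: 0.5067, 0.0918, 0.0918, 0.0000.
ρ(T) = max|λ| = 0.5067; 0.5067 < 1: convergent.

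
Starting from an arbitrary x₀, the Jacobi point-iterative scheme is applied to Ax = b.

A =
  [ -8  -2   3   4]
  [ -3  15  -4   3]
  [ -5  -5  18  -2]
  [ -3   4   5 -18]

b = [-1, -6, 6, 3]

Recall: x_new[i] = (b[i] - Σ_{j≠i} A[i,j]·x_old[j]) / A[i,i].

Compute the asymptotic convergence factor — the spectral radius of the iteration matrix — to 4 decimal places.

0.5080

Let D = diag(-8, 15, 18, -18); L, U the strict triangles.
Jacobi: T = -D⁻¹(L+U), T[2,1] = -(-5)/(18) = +0.2778; T[2,2] = 0.
  T[0,:] = [+0.0000  -0.2500  +0.3750  +0.5000]
  T[1,:] = [+0.2000  +0.0000  +0.2667  -0.2000]
  T[2,:] = [+0.2778  +0.2778  +0.0000  +0.1111]
  T[3,:] = [-0.1667  +0.2222  +0.2778  +0.0000]
eigenvalue magnitudes: 0.5080, 0.4316, 0.4316, 0.4091.
ρ(T) = max|λ| = 0.5080; 0.5080 < 1 ⇒ converges.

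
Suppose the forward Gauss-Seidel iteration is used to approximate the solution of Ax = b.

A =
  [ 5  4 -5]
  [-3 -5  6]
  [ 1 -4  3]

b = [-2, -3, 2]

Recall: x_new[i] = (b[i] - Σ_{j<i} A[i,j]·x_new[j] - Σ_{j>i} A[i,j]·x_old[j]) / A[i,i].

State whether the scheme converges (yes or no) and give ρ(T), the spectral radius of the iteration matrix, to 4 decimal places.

Write A = D+L+U with D = diag(5, -5, 3).
Gauss-Seidel: T = -(D+L)⁻¹U, row 0 first, T[0,1] = -(4)/(5) = -0.8000; later rows by forward substitution.
  T[0,:] = [+0.0000  -0.8000  +1.0000]
  T[1,:] = [+0.0000  +0.4800  +0.6000]
  T[2,:] = [+0.0000  +0.9067  +0.4667]
|λ(T)| sorted: 1.2109, 0.2643, 0.0000.
spectral radius ρ = 1.2109; 1.2109 > 1, so it fails to converge.

no, ρ = 1.2109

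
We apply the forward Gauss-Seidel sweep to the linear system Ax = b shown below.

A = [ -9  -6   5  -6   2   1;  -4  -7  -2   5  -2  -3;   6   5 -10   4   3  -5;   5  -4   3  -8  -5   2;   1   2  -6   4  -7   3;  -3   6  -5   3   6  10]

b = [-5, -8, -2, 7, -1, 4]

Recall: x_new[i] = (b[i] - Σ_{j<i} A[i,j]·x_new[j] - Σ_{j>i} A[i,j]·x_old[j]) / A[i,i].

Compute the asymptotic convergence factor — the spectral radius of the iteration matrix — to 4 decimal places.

Let D = diag(-9, -7, -10, -8, -7, 10); L, U the strict triangles.
T_GS = -(D+L)⁻¹U: row 0 first, T[0,3] = -(-6)/(-9) = -0.6667; later rows by forward substitution.
  T[0,:] = [+0.0000  -0.6667  +0.5556  -0.6667  +0.2222  +0.1111]
  T[1,:] = [+0.0000  +0.3810  -0.6032  +1.0952  -0.4127  -0.4921]
  T[2,:] = [+0.0000  -0.2095  +0.0317  +0.5476  +0.2270  -0.6794]
  T[3,:] = [+0.0000  -0.6857  +0.6607  -0.7589  -0.1946  +0.3107]
  T[4,:] = [+0.0000  -0.1986  +0.2574  -0.6854  -0.3920  +1.0637]
  T[5,:] = [+0.0000  -0.2084  +0.1918  +0.0556  +0.7213  -0.7426]
|roots of det(T-λI)|: 1.6884, 0.3544, 0.2554, 0.2554, 0.1569, 0.0000.
ρ(T) = max|λ| = 1.6884; 1.6884 > 1: divergent.

1.6884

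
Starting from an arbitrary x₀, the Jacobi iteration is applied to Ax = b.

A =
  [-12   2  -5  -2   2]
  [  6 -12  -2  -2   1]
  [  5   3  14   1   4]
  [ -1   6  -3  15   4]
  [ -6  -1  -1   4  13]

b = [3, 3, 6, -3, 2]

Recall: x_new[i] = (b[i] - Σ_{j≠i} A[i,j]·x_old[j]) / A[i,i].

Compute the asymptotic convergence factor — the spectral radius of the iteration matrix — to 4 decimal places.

Write A = D+L+U with D = diag(-12, -12, 14, 15, 13).
Jacobi T = -D⁻¹(L+U): T[3,2] = -(-3)/(15) = +0.2000; T[3,3] = 0.
  T[0,:] = [+0.0000 +0.1667 -0.4167 -0.1667 +0.1667]
  T[1,:] = [+0.5000 +0.0000 -0.1667 -0.1667 +0.0833]
  T[2,:] = [-0.3571 -0.2143 +0.0000 -0.0714 -0.2857]
  T[3,:] = [+0.0667 -0.4000 +0.2000 +0.0000 -0.2667]
  T[4,:] = [+0.4615 +0.0769 +0.0769 -0.3077 +0.0000]
|roots of det(T-λI)|: 0.8469, 0.5063, 0.5063, 0.0861, 0.0861.
ρ(T) = max|λ| = 0.8469; 0.8469 < 1: convergent.

0.8469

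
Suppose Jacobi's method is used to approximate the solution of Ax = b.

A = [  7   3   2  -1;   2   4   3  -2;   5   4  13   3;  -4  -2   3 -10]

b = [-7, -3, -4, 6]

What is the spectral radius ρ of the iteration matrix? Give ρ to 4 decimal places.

Let D = diag(7, 4, 13, -10); L, U the strict triangles.
T_J = -D⁻¹(L+U): T[3,2] = -(3)/(-10) = +0.3000; T[3,3] = 0.
  T[0,:] = [+0.0000, -0.4286, -0.2857, +0.1429]
  T[1,:] = [-0.5000, +0.0000, -0.7500, +0.5000]
  T[2,:] = [-0.3846, -0.3077, +0.0000, -0.2308]
  T[3,:] = [-0.4000, -0.2000, +0.3000, +0.0000]
|eigenvalues of T|: 0.8243, 0.5127, 0.4372, 0.4372.
ρ = 0.8243; 0.8243 < 1, so it converges for any x₀.

0.8243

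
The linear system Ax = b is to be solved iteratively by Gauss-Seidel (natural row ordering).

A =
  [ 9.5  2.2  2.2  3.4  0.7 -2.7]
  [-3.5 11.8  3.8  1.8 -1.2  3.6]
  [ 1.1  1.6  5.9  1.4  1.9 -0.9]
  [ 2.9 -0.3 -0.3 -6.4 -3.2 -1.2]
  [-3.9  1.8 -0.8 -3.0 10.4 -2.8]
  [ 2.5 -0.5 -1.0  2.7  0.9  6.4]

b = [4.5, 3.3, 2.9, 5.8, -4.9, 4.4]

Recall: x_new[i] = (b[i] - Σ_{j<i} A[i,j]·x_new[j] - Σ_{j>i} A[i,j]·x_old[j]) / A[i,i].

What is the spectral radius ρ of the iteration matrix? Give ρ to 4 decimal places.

Let D = diag(9.5, 11.8, 5.9, -6.4, 10.4, 6.4); L, U the strict triangles.
T_GS = -(D+L)⁻¹U: row 0 first, T[0,2] = -(2.2)/(9.5) = -0.2316; later rows by forward substitution.
  T[0,:] = [+0.0000  -0.2316  -0.2316  -0.3579  -0.0737  +0.2842]
  T[1,:] = [+0.0000  -0.0687  -0.3907  -0.2587  +0.0798  -0.2208]
  T[2,:] = [+0.0000  +0.0618  +0.1491  -0.1004  -0.3299  +0.1594]
  T[3,:] = [+0.0000  -0.1046  -0.0936  -0.1453  -0.5217  -0.0558]
  T[4,:] = [+0.0000  -0.1004  -0.0347  -0.1391  -0.2173  +0.4102]
  T[5,:] = [+0.0000  +0.1530  +0.1276  +0.1848  +0.2341  -0.1375]
|eigenvalues of T|: 0.7507, 0.2844, 0.2844, 0.1238, 0.1238, 0.0000.
spectral radius ρ = 0.7507; 0.7507 < 1, so it converges for any x₀.

0.7507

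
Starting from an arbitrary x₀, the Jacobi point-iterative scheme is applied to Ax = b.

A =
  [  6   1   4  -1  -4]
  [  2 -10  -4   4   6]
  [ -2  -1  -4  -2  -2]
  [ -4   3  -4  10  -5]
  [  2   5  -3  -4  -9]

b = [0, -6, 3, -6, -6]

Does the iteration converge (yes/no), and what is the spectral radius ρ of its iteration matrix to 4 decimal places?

A = D + L + U where D = diag(6, -10, -4, 10, -9).
T_J = -D⁻¹(L+U): T[4,3] = -(-4)/(-9) = -0.4444; T[4,4] = 0.
  T[0,:] = [+0.0000 -0.1667 -0.6667 +0.1667 +0.6667]
  T[1,:] = [+0.2000 +0.0000 -0.4000 +0.4000 +0.6000]
  T[2,:] = [-0.5000 -0.2500 +0.0000 -0.5000 -0.5000]
  T[3,:] = [+0.4000 -0.3000 +0.4000 +0.0000 +0.5000]
  T[4,:] = [+0.2222 +0.5556 -0.3333 -0.4444 +0.0000]
|eigenvalues of T|: 1.1878, 0.7304, 0.7084, 0.7084, 0.0053.
ρ = 1.1878; 1.1878 > 1, so it fails to converge.

no, ρ = 1.1878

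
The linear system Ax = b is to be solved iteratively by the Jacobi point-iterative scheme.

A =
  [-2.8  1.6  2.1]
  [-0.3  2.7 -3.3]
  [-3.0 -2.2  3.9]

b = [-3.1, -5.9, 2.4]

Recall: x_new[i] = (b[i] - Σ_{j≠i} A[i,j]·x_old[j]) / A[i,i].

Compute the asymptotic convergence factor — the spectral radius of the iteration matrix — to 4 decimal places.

1.3301

Diagonal D = diag(-2.8, 2.7, 3.9); L, U strict lower/upper.
T_J = -D⁻¹(L+U): T[2,1] = -(-2.2)/(3.9) = +0.5641; T[2,2] = 0.
  T[0,:] = [+0.0000, +0.5714, +0.7500]
  T[1,:] = [+0.1111, +0.0000, +1.2222]
  T[2,:] = [+0.7692, +0.5641, +0.0000]
|roots of det(T-λI)|: 1.3301, 0.7201, 0.6100.
ρ(T) = max|λ| = 1.3301; 1.3301 > 1, so it fails to converge.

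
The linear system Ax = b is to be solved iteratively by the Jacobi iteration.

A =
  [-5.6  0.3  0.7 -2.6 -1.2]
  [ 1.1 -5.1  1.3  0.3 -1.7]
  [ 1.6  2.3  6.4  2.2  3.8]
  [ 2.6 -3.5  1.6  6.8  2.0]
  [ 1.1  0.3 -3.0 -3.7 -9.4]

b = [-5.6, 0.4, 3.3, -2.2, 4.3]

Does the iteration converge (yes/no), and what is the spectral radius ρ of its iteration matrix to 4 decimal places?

A = D + L + U where D = diag(-5.6, -5.1, 6.4, 6.8, -9.4).
Jacobi: T = -D⁻¹(L+U), T[4,2] = -(-3)/(-9.4) = -0.3191; T[4,4] = 0.
  T[0,:] = [+0.0000  +0.0536  +0.1250  -0.4643  -0.2143]
  T[1,:] = [+0.2157  +0.0000  +0.2549  +0.0588  -0.3333]
  T[2,:] = [-0.2500  -0.3594  +0.0000  -0.3438  -0.5938]
  T[3,:] = [-0.3824  +0.5147  -0.2353  +0.0000  -0.2941]
  T[4,:] = [+0.1170  +0.0319  -0.3191  -0.3936  +0.0000]
eigenvalue magnitudes: 0.8379, 0.5942, 0.5160, 0.5160, 0.2913.
ρ = 0.8379; 0.8379 < 1 ⇒ converges.

yes, ρ = 0.8379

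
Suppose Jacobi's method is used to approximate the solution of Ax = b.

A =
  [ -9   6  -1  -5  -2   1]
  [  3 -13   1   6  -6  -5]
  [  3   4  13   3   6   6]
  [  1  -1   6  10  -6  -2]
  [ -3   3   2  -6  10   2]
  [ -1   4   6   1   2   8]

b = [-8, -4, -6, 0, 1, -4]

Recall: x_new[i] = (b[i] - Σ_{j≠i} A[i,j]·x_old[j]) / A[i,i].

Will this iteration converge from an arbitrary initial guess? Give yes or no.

no

Diagonal D = diag(-9, -13, 13, 10, 10, 8); L, U strict lower/upper.
T_J = -D⁻¹(L+U): T[1,3] = -(6)/(-13) = +0.4615; T[1,1] = 0.
  T[0,:] = [+0.0000  +0.6667  -0.1111  -0.5556  -0.2222  +0.1111]
  T[1,:] = [+0.2308  +0.0000  +0.0769  +0.4615  -0.4615  -0.3846]
  T[2,:] = [-0.2308  -0.3077  +0.0000  -0.2308  -0.4615  -0.4615]
  T[3,:] = [-0.1000  +0.1000  -0.6000  +0.0000  +0.6000  +0.2000]
  T[4,:] = [+0.3000  -0.3000  -0.2000  +0.6000  +0.0000  -0.2000]
  T[5,:] = [+0.1250  -0.5000  -0.7500  -0.1250  -0.2500  +0.0000]
|λ(T)| sorted: 1.1692, 0.7399, 0.6723, 0.6723, 0.5105, 0.0885.
ρ(T) = max|λ| = 1.1692; 1.1692 > 1, so it fails to converge.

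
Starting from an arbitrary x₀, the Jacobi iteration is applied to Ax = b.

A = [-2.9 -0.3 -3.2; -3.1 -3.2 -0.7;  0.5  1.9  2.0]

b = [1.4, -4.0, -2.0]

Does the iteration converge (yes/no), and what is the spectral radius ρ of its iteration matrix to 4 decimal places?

no, ρ = 1.1983

A = D + L + U where D = diag(-2.9, -3.2, 2).
Jacobi T = -D⁻¹(L+U): T[0,1] = -(-0.3)/(-2.9) = -0.1034; T[0,0] = 0.
  T[0,:] = [+0.0000 -0.1034 -1.1034]
  T[1,:] = [-0.9688 +0.0000 -0.2188]
  T[2,:] = [-0.2500 -0.9500 +0.0000]
|eigenvalues of T|: 1.1983, 0.9231, 0.9231.
ρ = 1.1983; 1.1983 > 1 ⇒ diverges.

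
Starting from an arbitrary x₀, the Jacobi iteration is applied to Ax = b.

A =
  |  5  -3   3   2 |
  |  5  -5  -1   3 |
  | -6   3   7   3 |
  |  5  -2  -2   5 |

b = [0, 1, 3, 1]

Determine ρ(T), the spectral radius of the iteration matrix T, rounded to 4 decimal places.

1.2314

Split A = D + L + U, D = diag(5, -5, 7, 5).
Jacobi T = -D⁻¹(L+U): T[1,2] = -(-1)/(-5) = -0.2000; T[1,1] = 0.
  T[0,:] = [+0.0000 +0.6000 -0.6000 -0.4000]
  T[1,:] = [+1.0000 +0.0000 -0.2000 +0.6000]
  T[2,:] = [+0.8571 -0.4286 +0.0000 -0.4286]
  T[3,:] = [-1.0000 +0.4000 +0.4000 +0.0000]
|λ(T)| sorted: 1.2314, 0.7167, 0.7167, 0.4879.
spectral radius ρ = 1.2314; 1.2314 > 1: divergent.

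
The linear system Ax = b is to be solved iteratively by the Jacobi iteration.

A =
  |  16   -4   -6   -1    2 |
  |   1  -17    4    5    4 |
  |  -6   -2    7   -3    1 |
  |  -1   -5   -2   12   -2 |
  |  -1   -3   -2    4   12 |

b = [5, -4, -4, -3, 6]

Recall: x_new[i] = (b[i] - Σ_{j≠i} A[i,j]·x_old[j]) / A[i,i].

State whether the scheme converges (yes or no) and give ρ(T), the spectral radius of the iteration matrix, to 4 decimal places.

Write A = D+L+U with D = diag(16, -17, 7, 12, 12).
T_J = -D⁻¹(L+U): T[0,3] = -(-1)/(16) = +0.0625; T[0,0] = 0.
  T[0,:] = [+0.0000, +0.2500, +0.3750, +0.0625, -0.1250]
  T[1,:] = [+0.0588, +0.0000, +0.2353, +0.2941, +0.2353]
  T[2,:] = [+0.8571, +0.2857, +0.0000, +0.4286, -0.1429]
  T[3,:] = [+0.0833, +0.4167, +0.1667, +0.0000, +0.1667]
  T[4,:] = [+0.0833, +0.2500, +0.1667, -0.3333, +0.0000]
|roots of det(T-λI)|: 0.8734, 0.5032, 0.5032, 0.2643, 0.2643.
ρ = 0.8734; 0.8734 < 1, so it converges for any x₀.

yes, ρ = 0.8734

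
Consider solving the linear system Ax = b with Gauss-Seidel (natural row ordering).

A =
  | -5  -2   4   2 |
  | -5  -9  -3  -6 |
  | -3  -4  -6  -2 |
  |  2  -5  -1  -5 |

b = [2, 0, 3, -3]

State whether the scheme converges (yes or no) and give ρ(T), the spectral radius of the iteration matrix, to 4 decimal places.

Let D = diag(-5, -9, -6, -5); L, U the strict triangles.
Gauss-Seidel: T = -(D+L)⁻¹U, row 0 first, T[0,3] = -(2)/(-5) = +0.4000; later rows by forward substitution.
  T[0,:] = [+0.0000 -0.4000 +0.8000 +0.4000]
  T[1,:] = [+0.0000 +0.2222 -0.7778 -0.8889]
  T[2,:] = [+0.0000 +0.0519 +0.1185 +0.0593]
  T[3,:] = [+0.0000 -0.3926 +1.0741 +1.0370]
eigenvalue magnitudes: 1.3628, 0.1220, 0.1070, 0.0000.
ρ(T) = max|λ| = 1.3628; 1.3628 > 1: divergent.

no, ρ = 1.3628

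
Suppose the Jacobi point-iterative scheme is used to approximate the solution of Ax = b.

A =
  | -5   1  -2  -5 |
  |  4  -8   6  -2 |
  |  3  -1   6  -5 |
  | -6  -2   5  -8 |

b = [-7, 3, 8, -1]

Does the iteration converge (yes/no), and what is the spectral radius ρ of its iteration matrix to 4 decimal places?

no, ρ = 1.3738

Diagonal D = diag(-5, -8, 6, -8); L, U strict lower/upper.
T_J = -D⁻¹(L+U): T[0,1] = -(1)/(-5) = +0.2000; T[0,0] = 0.
  T[0,:] = [+0.0000, +0.2000, -0.4000, -1.0000]
  T[1,:] = [+0.5000, +0.0000, +0.7500, -0.2500]
  T[2,:] = [-0.5000, +0.1667, +0.0000, +0.8333]
  T[3,:] = [-0.7500, -0.2500, +0.6250, +0.0000]
|eigenvalues of T|: 1.3738, 0.9617, 0.7626, 0.3505.
ρ(T) = max|λ| = 1.3738; 1.3738 > 1, so it fails to converge.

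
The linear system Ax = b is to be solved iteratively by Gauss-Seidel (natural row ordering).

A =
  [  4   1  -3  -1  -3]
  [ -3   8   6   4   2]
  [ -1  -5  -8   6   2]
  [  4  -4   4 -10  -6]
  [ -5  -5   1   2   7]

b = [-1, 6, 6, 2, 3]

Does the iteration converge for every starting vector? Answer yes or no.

Diagonal D = diag(4, 8, -8, -10, 7); L, U strict lower/upper.
T_GS = -(D+L)⁻¹U: row 0 first, T[0,3] = -(-1)/(4) = +0.2500; later rows by forward substitution.
  T[0,:] = [+0.0000 -0.2500 +0.7500 +0.2500 +0.7500]
  T[1,:] = [+0.0000 -0.0938 -0.4687 -0.4062 +0.0313]
  T[2,:] = [+0.0000 +0.0898 +0.1992 +0.9727 +0.1367]
  T[3,:] = [+0.0000 -0.0266 +0.5672 +0.6516 -0.2578]
  T[4,:] = [+0.0000 -0.2508 +0.0104 -0.4367 +0.6122]
|λ(T)| sorted: 1.2459, 0.6491, 0.2730, 0.2730, 0.0000.
ρ = 1.2459; 1.2459 > 1: divergent.

no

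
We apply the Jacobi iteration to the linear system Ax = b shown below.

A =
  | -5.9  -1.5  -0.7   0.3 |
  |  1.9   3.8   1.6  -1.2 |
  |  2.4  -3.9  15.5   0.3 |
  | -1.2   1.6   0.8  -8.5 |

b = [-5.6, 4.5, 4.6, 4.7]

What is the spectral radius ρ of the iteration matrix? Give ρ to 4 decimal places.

0.3642

Let D = diag(-5.9, 3.8, 15.5, -8.5); L, U the strict triangles.
T_J = -D⁻¹(L+U): T[2,1] = -(-3.9)/(15.5) = +0.2516; T[2,2] = 0.
  T[0,:] = [+0.0000, -0.2542, -0.1186, +0.0508]
  T[1,:] = [-0.5000, +0.0000, -0.4211, +0.3158]
  T[2,:] = [-0.1548, +0.2516, +0.0000, -0.0194]
  T[3,:] = [-0.1412, +0.1882, +0.0941, +0.0000]
moduli |λ_i(T)| = 0.3642, 0.2293, 0.1082, 0.1082.
ρ(T) = max|λ| = 0.3642; 0.3642 < 1 ⇒ converges.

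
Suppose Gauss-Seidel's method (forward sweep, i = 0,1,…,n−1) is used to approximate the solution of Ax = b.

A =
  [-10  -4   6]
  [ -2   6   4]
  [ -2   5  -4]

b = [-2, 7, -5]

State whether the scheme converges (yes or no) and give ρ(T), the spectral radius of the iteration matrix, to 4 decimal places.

Diagonal D = diag(-10, 6, -4); L, U strict lower/upper.
Gauss-Seidel: T = -(D+L)⁻¹U, row 0 first, T[0,1] = -(-4)/(-10) = -0.4000; later rows by forward substitution.
  T[0,:] = [+0.0000, -0.4000, +0.6000]
  T[1,:] = [+0.0000, -0.1333, -0.4667]
  T[2,:] = [+0.0000, +0.0333, -0.8833]
|λ(T)| sorted: 0.8620, 0.1547, 0.0000.
ρ(T) = max|λ| = 0.8620; 0.8620 < 1 ⇒ converges.

yes, ρ = 0.8620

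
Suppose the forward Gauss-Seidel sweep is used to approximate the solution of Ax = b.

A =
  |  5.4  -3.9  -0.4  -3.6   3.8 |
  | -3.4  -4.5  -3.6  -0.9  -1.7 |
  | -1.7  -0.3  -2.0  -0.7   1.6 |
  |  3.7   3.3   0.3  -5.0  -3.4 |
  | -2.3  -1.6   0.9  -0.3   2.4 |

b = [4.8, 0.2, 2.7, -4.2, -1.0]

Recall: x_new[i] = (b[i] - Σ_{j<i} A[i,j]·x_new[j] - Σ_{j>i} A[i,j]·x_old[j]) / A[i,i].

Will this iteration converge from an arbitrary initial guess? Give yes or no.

no

Split A = D + L + U, D = diag(5.4, -4.5, -2, -5, 2.4).
T_GS = -(D+L)⁻¹U: row 0 first, T[0,1] = -(-3.9)/(5.4) = +0.7222; later rows by forward substitution.
  T[0,:] = [+0.0000 +0.7222 +0.0741 +0.6667 -0.7037]
  T[1,:] = [+0.0000 -0.5457 -0.8560 -0.7037 +0.1539]
  T[2,:] = [+0.0000 -0.5320 +0.0654 -0.8111 +1.3751]
  T[3,:] = [+0.0000 +0.1424 -0.5062 -0.0198 -1.0167]
  T[4,:] = [+0.0000 +0.5457 -0.5875 +0.4714 -1.2145]
moduli |λ_i(T)| = 1.1949, 0.5787, 0.5787, 0.3294, 0.0000.
ρ = 1.1949; 1.1949 > 1, so it fails to converge.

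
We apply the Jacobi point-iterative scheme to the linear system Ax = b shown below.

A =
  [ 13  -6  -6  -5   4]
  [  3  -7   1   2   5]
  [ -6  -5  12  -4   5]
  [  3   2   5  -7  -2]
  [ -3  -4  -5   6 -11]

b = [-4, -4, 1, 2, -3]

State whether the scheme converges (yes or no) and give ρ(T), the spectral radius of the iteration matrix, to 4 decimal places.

A = D + L + U where D = diag(13, -7, 12, -7, -11).
T_J = -D⁻¹(L+U): T[1,2] = -(1)/(-7) = +0.1429; T[1,1] = 0.
  T[0,:] = [+0.0000  +0.4615  +0.4615  +0.3846  -0.3077]
  T[1,:] = [+0.4286  +0.0000  +0.1429  +0.2857  +0.7143]
  T[2,:] = [+0.5000  +0.4167  +0.0000  +0.3333  -0.4167]
  T[3,:] = [+0.4286  +0.2857  +0.7143  +0.0000  -0.2857]
  T[4,:] = [-0.2727  -0.3636  -0.4545  +0.5455  +0.0000]
eigenvalue magnitudes: 1.2305, 0.6853, 0.5504, 0.5504, 0.5317.
ρ(T) = max|λ| = 1.2305; 1.2305 > 1, so it fails to converge.

no, ρ = 1.2305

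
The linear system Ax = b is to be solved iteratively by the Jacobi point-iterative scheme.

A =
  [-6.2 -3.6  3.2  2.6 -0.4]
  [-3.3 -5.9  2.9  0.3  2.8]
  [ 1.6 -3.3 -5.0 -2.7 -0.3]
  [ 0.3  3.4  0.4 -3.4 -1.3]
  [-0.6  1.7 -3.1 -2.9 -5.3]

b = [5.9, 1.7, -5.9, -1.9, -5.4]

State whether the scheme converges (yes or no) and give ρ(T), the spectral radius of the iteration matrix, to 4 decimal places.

no, ρ = 1.1762

Write A = D+L+U with D = diag(-6.2, -5.9, -5, -3.4, -5.3).
Jacobi: T = -D⁻¹(L+U), T[4,3] = -(-2.9)/(-5.3) = -0.5472; T[4,4] = 0.
  T[0,:] = [+0.0000 -0.5806 +0.5161 +0.4194 -0.0645]
  T[1,:] = [-0.5593 +0.0000 +0.4915 +0.0508 +0.4746]
  T[2,:] = [+0.3200 -0.6600 +0.0000 -0.5400 -0.0600]
  T[3,:] = [+0.0882 +1.0000 +0.1176 +0.0000 -0.3824]
  T[4,:] = [-0.1132 +0.3208 -0.5849 -0.5472 +0.0000]
eigenvalue magnitudes: 1.1762, 0.8773, 0.7658, 0.7658, 0.1356.
ρ = 1.1762; 1.1762 > 1 ⇒ diverges.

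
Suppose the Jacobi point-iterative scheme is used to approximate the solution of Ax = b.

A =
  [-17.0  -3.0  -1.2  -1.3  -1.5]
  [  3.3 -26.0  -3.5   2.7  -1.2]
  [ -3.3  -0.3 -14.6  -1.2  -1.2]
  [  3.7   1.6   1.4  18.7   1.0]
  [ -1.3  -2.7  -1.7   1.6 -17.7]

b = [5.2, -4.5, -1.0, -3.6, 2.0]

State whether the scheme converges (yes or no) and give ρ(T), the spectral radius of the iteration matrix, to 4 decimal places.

yes, ρ = 0.2237

Diagonal D = diag(-17, -26, -14.6, 18.7, -17.7); L, U strict lower/upper.
Jacobi: T = -D⁻¹(L+U), T[0,3] = -(-1.3)/(-17) = -0.0765; T[0,0] = 0.
  T[0,:] = [+0.0000  -0.1765  -0.0706  -0.0765  -0.0882]
  T[1,:] = [+0.1269  +0.0000  -0.1346  +0.1038  -0.0462]
  T[2,:] = [-0.2260  -0.0205  +0.0000  -0.0822  -0.0822]
  T[3,:] = [-0.1979  -0.0856  -0.0749  +0.0000  -0.0535]
  T[4,:] = [-0.0734  -0.1525  -0.0960  +0.0904  +0.0000]
|λ(T)| sorted: 0.2237, 0.1401, 0.1321, 0.1321, 0.0368.
ρ = 0.2237; 0.2237 < 1: convergent.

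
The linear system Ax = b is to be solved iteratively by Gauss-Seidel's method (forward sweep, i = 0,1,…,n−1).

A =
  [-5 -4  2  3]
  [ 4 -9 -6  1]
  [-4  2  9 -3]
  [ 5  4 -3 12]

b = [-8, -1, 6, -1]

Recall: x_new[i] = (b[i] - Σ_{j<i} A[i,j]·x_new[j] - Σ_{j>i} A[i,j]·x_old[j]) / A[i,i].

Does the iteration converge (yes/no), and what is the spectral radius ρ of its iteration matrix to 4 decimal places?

yes, ρ = 0.8718

A = D + L + U where D = diag(-5, -9, 9, 12).
GS T = -(D+L)⁻¹U: row 0 first, T[0,3] = -(3)/(-5) = +0.6000; later rows by forward substitution.
  T[0,:] = [+0.0000, -0.8000, +0.4000, +0.6000]
  T[1,:] = [+0.0000, -0.3556, -0.4889, +0.3778]
  T[2,:] = [+0.0000, -0.2765, +0.2864, +0.5160]
  T[3,:] = [+0.0000, +0.3827, +0.0679, -0.2469]
moduli |λ_i(T)| = 0.8718, 0.2915, 0.2915, 0.0000.
spectral radius ρ = 0.8718; 0.8718 < 1: convergent.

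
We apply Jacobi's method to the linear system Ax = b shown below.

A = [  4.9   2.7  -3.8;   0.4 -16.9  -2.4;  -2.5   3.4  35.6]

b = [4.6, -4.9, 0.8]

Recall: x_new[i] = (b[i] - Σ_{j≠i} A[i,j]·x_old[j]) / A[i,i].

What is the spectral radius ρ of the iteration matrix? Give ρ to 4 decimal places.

Diagonal D = diag(4.9, -16.9, 35.6); L, U strict lower/upper.
Jacobi: T = -D⁻¹(L+U), T[2,0] = -(-2.5)/(35.6) = +0.0702; T[2,2] = 0.
  T[0,:] = [+0.0000 -0.5510 +0.7755]
  T[1,:] = [+0.0237 +0.0000 -0.1420]
  T[2,:] = [+0.0702 -0.0955 +0.0000]
moduli |λ_i(T)| = 0.2631, 0.1870, 0.0761.
spectral radius ρ = 0.2631; 0.2631 < 1: convergent.

0.2631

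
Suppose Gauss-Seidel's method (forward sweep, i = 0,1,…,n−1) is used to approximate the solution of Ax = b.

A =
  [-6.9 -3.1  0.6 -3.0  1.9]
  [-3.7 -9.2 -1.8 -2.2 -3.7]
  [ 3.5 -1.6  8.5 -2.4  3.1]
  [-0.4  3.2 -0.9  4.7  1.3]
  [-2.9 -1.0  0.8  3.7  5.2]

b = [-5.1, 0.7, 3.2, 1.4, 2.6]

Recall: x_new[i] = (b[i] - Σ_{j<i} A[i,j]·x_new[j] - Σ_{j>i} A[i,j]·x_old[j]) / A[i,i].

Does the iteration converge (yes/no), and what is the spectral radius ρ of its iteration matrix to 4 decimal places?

Split A = D + L + U, D = diag(-6.9, -9.2, 8.5, 4.7, 5.2).
T_GS = -(D+L)⁻¹U: row 0 first, T[0,2] = -(0.6)/(-6.9) = +0.0870; later rows by forward substitution.
  T[0,:] = [+0.0000, -0.4493, +0.0870, -0.4348, +0.2754]
  T[1,:] = [+0.0000, +0.1807, -0.2306, -0.0643, -0.5129]
  T[2,:] = [+0.0000, +0.2190, -0.0792, +0.4493, -0.5746]
  T[3,:] = [+0.0000, -0.1193, +0.1493, +0.0928, -0.0140]
  T[4,:] = [+0.0000, -0.1646, -0.0899, -0.3900, +0.1533]
eigenvalue magnitudes: 0.5178, 0.2638, 0.2206, 0.1271, 0.0000.
ρ(T) = max|λ| = 0.5178; 0.5178 < 1, so it converges for any x₀.

yes, ρ = 0.5178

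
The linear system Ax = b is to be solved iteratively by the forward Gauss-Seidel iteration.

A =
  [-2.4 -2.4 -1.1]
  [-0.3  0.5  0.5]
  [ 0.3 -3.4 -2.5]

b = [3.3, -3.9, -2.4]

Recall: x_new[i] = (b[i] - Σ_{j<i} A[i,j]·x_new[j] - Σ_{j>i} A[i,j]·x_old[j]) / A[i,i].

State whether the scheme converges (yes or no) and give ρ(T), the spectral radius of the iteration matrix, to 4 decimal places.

no, ρ = 1.1806

Let D = diag(-2.4, 0.5, -2.5); L, U the strict triangles.
T_GS = -(D+L)⁻¹U: row 0 first, T[0,1] = -(-2.4)/(-2.4) = -1.0000; later rows by forward substitution.
  T[0,:] = [+0.0000  -1.0000  -0.4583]
  T[1,:] = [+0.0000  -0.6000  -1.2750]
  T[2,:] = [+0.0000  +0.6960  +1.6790]
|roots of det(T-λI)|: 1.1806, 0.1016, 0.0000.
ρ(T) = max|λ| = 1.1806; 1.1806 > 1: divergent.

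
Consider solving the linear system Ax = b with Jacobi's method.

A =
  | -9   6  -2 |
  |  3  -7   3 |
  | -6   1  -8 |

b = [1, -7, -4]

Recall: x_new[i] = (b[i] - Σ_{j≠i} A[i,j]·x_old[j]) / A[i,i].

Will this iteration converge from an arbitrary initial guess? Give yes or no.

A = D + L + U where D = diag(-9, -7, -8).
Jacobi: T = -D⁻¹(L+U), T[2,0] = -(-6)/(-8) = -0.7500; T[2,2] = 0.
  T[0,:] = [+0.0000 +0.6667 -0.2222]
  T[1,:] = [+0.4286 +0.0000 +0.4286]
  T[2,:] = [-0.7500 +0.1250 +0.0000]
moduli |λ_i(T)| = 0.8744, 0.5086, 0.5086.
spectral radius ρ = 0.8744; 0.8744 < 1: convergent.

yes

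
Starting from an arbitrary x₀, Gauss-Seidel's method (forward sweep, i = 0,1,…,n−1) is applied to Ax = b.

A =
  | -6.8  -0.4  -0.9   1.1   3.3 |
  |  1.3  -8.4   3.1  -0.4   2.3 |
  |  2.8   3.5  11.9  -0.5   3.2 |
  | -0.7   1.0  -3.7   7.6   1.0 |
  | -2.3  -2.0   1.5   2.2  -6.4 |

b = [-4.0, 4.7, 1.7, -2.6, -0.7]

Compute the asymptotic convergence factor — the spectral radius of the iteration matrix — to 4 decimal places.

Split A = D + L + U, D = diag(-6.8, -8.4, 11.9, 7.6, -6.4).
GS T = -(D+L)⁻¹U: row 0 first, T[0,4] = -(3.3)/(-6.8) = +0.4853; later rows by forward substitution.
  T[0,:] = [+0.0000 -0.0588 -0.1324 +0.1618 +0.4853]
  T[1,:] = [+0.0000 -0.0091 +0.3486 -0.0226 +0.3489]
  T[2,:] = [+0.0000 +0.0165 -0.0714 +0.0106 -0.4857]
  T[3,:] = [+0.0000 +0.0038 -0.0928 +0.0230 -0.3693]
  T[4,:] = [+0.0000 +0.0292 -0.1100 -0.0407 -0.5242]
eigenvalue magnitudes: 0.6691, 0.0730, 0.0730, 0.0121, 0.0000.
ρ = 0.6691; 0.6691 < 1, so it converges for any x₀.

0.6691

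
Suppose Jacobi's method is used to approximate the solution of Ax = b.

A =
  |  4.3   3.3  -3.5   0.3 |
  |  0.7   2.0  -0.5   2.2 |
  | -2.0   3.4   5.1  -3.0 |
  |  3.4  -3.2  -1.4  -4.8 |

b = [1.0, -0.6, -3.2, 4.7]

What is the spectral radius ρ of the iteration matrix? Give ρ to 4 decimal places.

Let D = diag(4.3, 2, 5.1, -4.8); L, U the strict triangles.
Jacobi: T = -D⁻¹(L+U), T[2,0] = -(-2)/(5.1) = +0.3922; T[2,2] = 0.
  T[0,:] = [+0.0000  -0.7674  +0.8140  -0.0698]
  T[1,:] = [-0.3500  +0.0000  +0.2500  -1.1000]
  T[2,:] = [+0.3922  -0.6667  +0.0000  +0.5882]
  T[3,:] = [+0.7083  -0.6667  -0.2917  +0.0000]
eigenvalue magnitudes: 1.2709, 0.5736, 0.5736, 0.4093.
ρ = 1.2709; 1.2709 > 1 ⇒ diverges.

1.2709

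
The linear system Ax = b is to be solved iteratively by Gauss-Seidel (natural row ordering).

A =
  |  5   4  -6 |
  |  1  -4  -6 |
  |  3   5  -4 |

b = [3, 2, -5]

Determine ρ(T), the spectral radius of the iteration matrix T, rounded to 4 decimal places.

1.4296

Split A = D + L + U, D = diag(5, -4, -4).
T_GS = -(D+L)⁻¹U: row 0 first, T[0,2] = -(-6)/(5) = +1.2000; later rows by forward substitution.
  T[0,:] = [+0.0000, -0.8000, +1.2000]
  T[1,:] = [+0.0000, -0.2000, -1.2000]
  T[2,:] = [+0.0000, -0.8500, -0.6000]
eigenvalue magnitudes: 1.4296, 0.6296, 0.0000.
spectral radius ρ = 1.4296; 1.4296 > 1, so it fails to converge.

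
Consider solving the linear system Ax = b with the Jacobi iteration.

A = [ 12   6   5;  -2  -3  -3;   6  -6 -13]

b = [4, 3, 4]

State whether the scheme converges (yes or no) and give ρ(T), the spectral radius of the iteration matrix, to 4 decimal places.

yes, ρ = 0.8504

Write A = D+L+U with D = diag(12, -3, -13).
Jacobi: T = -D⁻¹(L+U), T[2,1] = -(-6)/(-13) = -0.4615; T[2,2] = 0.
  T[0,:] = [+0.0000  -0.5000  -0.4167]
  T[1,:] = [-0.6667  +0.0000  -1.0000]
  T[2,:] = [+0.4615  -0.4615  +0.0000]
|eigenvalues of T|: 0.8504, 0.6705, 0.1799.
ρ(T) = max|λ| = 0.8504; 0.8504 < 1 ⇒ converges.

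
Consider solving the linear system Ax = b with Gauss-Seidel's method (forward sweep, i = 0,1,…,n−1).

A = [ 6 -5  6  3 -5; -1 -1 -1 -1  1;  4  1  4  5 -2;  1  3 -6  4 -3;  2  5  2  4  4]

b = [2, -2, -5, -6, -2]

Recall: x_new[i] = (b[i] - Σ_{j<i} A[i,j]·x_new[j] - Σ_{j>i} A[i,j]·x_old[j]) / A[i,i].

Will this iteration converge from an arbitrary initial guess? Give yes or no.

Diagonal D = diag(6, -1, 4, 4, 4); L, U strict lower/upper.
GS T = -(D+L)⁻¹U: row 0 first, T[0,4] = -(-5)/(6) = +0.8333; later rows by forward substitution.
  T[0,:] = [+0.0000 +0.8333 -1.0000 -0.5000 +0.8333]
  T[1,:] = [+0.0000 -0.8333 +0.0000 -0.5000 +0.1667]
  T[2,:] = [+0.0000 -0.6250 +1.0000 -0.6250 -0.3750]
  T[3,:] = [+0.0000 -0.5208 +1.7500 -0.4375 -0.1458]
  T[4,:] = [+0.0000 +1.4583 -1.7500 +1.6250 -0.2917]
|eigenvalues of T|: 1.2560, 0.8427, 0.8427, 0.4379, 0.0000.
ρ(T) = max|λ| = 1.2560; 1.2560 > 1, so it fails to converge.

no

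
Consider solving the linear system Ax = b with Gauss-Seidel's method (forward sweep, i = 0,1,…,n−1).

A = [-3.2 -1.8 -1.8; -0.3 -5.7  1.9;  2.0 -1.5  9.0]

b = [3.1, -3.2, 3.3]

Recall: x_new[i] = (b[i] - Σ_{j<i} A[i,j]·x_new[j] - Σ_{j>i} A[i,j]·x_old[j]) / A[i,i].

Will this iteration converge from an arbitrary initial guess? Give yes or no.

Let D = diag(-3.2, -5.7, 9); L, U the strict triangles.
T_GS = -(D+L)⁻¹U: row 0 first, T[0,2] = -(-1.8)/(-3.2) = -0.5625; later rows by forward substitution.
  T[0,:] = [+0.0000  -0.5625  -0.5625]
  T[1,:] = [+0.0000  +0.0296  +0.3629]
  T[2,:] = [+0.0000  +0.1299  +0.1855]
|λ(T)| sorted: 0.3383, 0.1232, 0.0000.
ρ(T) = max|λ| = 0.3383; 0.3383 < 1, so it converges for any x₀.

yes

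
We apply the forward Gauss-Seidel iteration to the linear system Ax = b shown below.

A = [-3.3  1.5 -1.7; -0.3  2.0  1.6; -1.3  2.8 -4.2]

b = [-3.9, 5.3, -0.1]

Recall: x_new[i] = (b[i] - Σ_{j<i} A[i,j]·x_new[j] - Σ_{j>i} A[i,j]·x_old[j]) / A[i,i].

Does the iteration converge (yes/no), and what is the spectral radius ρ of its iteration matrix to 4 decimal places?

Let D = diag(-3.3, 2, -4.2); L, U the strict triangles.
T_GS = -(D+L)⁻¹U: row 0 first, T[0,1] = -(1.5)/(-3.3) = +0.4545; later rows by forward substitution.
  T[0,:] = [+0.0000  +0.4545  -0.5152]
  T[1,:] = [+0.0000  +0.0682  -0.8773]
  T[2,:] = [+0.0000  -0.0952  -0.4254]
|λ(T)| sorted: 0.5587, 0.2015, 0.0000.
ρ = 0.5587; 0.5587 < 1 ⇒ converges.

yes, ρ = 0.5587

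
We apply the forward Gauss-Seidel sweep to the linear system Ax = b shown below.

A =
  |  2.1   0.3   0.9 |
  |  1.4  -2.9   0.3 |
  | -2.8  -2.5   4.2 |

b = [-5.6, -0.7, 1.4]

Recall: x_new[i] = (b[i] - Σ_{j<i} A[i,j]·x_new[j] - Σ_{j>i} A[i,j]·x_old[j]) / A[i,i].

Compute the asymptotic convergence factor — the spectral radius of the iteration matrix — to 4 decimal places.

0.3911

A = D + L + U where D = diag(2.1, -2.9, 4.2).
T_GS = -(D+L)⁻¹U: row 0 first, T[0,2] = -(0.9)/(2.1) = -0.4286; later rows by forward substitution.
  T[0,:] = [+0.0000  -0.1429  -0.4286]
  T[1,:] = [+0.0000  -0.0690  -0.1034]
  T[2,:] = [+0.0000  -0.1363  -0.3473]
eigenvalue magnitudes: 0.3911, 0.0252, 0.0000.
ρ = 0.3911; 0.3911 < 1, so it converges for any x₀.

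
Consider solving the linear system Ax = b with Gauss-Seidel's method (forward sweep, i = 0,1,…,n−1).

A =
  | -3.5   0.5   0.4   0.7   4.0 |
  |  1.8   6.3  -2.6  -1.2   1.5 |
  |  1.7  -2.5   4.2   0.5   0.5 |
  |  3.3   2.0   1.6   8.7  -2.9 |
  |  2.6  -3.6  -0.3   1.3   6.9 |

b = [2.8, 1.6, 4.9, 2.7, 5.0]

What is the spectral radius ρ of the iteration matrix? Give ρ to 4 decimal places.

Write A = D+L+U with D = diag(-3.5, 6.3, 4.2, 8.7, 6.9).
Gauss-Seidel: T = -(D+L)⁻¹U, row 0 first, T[0,1] = -(0.5)/(-3.5) = +0.1429; later rows by forward substitution.
  T[0,:] = [+0.0000  +0.1429  +0.1143  +0.2000  +1.1429]
  T[1,:] = [+0.0000  -0.0408  +0.3800  +0.1333  -0.5646]
  T[2,:] = [+0.0000  -0.0821  +0.1800  -0.1206  -0.9177]
  T[3,:] = [+0.0000  -0.0297  -0.1638  -0.0843  +0.1984]
  T[4,:] = [+0.0000  -0.0731  +0.1939  +0.0048  -0.8025]
|λ(T)| sorted: 0.5751, 0.1890, 0.0986, 0.0822, 0.0000.
spectral radius ρ = 0.5751; 0.5751 < 1 ⇒ converges.

0.5751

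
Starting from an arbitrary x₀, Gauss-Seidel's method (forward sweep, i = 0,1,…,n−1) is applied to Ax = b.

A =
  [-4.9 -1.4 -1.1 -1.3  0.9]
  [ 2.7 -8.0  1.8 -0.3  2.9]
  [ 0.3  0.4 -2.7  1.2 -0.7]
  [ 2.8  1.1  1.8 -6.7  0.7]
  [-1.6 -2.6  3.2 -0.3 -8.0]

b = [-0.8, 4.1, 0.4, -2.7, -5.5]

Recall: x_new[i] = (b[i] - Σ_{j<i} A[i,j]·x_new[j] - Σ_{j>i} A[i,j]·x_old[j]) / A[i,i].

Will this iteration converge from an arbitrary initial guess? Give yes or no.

yes

Diagonal D = diag(-4.9, -8, -2.7, -6.7, -8); L, U strict lower/upper.
GS T = -(D+L)⁻¹U: row 0 first, T[0,3] = -(-1.3)/(-4.9) = -0.2653; later rows by forward substitution.
  T[0,:] = [+0.0000, -0.2857, -0.2245, -0.2653, +0.1837]
  T[1,:] = [+0.0000, -0.0964, +0.1492, -0.1270, +0.4245]
  T[2,:] = [+0.0000, -0.0460, -0.0028, +0.3961, -0.1760]
  T[3,:] = [+0.0000, -0.1476, -0.0701, -0.0253, +0.2037]
  T[4,:] = [+0.0000, +0.0756, -0.0021, +0.2538, -0.2527]
|λ(T)| sorted: 0.5387, 0.2233, 0.2233, 0.0222, 0.0000.
ρ = 0.5387; 0.5387 < 1, so it converges for any x₀.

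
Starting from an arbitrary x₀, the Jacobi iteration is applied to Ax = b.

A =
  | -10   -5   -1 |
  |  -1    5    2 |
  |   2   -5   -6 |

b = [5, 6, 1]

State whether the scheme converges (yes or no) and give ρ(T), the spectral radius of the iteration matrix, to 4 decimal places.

yes, ρ = 0.5852

Split A = D + L + U, D = diag(-10, 5, -6).
Jacobi: T = -D⁻¹(L+U), T[0,2] = -(-1)/(-10) = -0.1000; T[0,0] = 0.
  T[0,:] = [+0.0000, -0.5000, -0.1000]
  T[1,:] = [+0.2000, +0.0000, -0.4000]
  T[2,:] = [+0.3333, -0.8333, +0.0000]
eigenvalue magnitudes: 0.5852, 0.3774, 0.3774.
ρ(T) = max|λ| = 0.5852; 0.5852 < 1, so it converges for any x₀.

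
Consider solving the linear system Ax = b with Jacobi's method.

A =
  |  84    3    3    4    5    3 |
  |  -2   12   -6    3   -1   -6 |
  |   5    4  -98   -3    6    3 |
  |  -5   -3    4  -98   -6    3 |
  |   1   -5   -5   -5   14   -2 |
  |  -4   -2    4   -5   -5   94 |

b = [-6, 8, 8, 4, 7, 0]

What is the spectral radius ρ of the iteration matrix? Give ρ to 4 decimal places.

0.3423

Write A = D+L+U with D = diag(84, 12, -98, -98, 14, 94).
Jacobi: T = -D⁻¹(L+U), T[1,2] = -(-6)/(12) = +0.5000; T[1,1] = 0.
  T[0,:] = [+0.0000 -0.0357 -0.0357 -0.0476 -0.0595 -0.0357]
  T[1,:] = [+0.1667 +0.0000 +0.5000 -0.2500 +0.0833 +0.5000]
  T[2,:] = [+0.0510 +0.0408 +0.0000 -0.0306 +0.0612 +0.0306]
  T[3,:] = [-0.0510 -0.0306 +0.0408 +0.0000 -0.0612 +0.0306]
  T[4,:] = [-0.0714 +0.3571 +0.3571 +0.3571 +0.0000 +0.1429]
  T[5,:] = [+0.0426 +0.0213 -0.0426 +0.0532 +0.0532 +0.0000]
|λ(T)| sorted: 0.3423, 0.2757, 0.2757, 0.0594, 0.0439, 0.0291.
spectral radius ρ = 0.3423; 0.3423 < 1, so it converges for any x₀.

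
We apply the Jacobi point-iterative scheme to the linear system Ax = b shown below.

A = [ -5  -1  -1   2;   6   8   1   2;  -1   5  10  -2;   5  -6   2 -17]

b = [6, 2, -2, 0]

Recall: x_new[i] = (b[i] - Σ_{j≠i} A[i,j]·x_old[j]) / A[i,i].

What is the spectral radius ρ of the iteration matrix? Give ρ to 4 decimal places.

Let D = diag(-5, 8, 10, -17); L, U the strict triangles.
Jacobi T = -D⁻¹(L+U): T[2,0] = -(-1)/(10) = +0.1000; T[2,2] = 0.
  T[0,:] = [+0.0000, -0.2000, -0.2000, +0.4000]
  T[1,:] = [-0.7500, +0.0000, -0.1250, -0.2500]
  T[2,:] = [+0.1000, -0.5000, +0.0000, +0.2000]
  T[3,:] = [+0.2941, -0.3529, +0.1176, +0.0000]
|λ(T)| sorted: 0.7085, 0.5291, 0.2412, 0.0618.
spectral radius ρ = 0.7085; 0.7085 < 1 ⇒ converges.

0.7085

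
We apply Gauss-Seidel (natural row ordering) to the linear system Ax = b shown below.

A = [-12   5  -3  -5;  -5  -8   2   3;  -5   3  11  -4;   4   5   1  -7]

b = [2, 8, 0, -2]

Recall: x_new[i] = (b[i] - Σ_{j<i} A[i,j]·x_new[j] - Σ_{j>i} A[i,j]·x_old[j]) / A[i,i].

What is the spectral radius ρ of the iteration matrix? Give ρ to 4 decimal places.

A = D + L + U where D = diag(-12, -8, 11, -7).
GS T = -(D+L)⁻¹U: row 0 first, T[0,1] = -(5)/(-12) = +0.4167; later rows by forward substitution.
  T[0,:] = [+0.0000 +0.4167 -0.2500 -0.4167]
  T[1,:] = [+0.0000 -0.2604 +0.4062 +0.6354]
  T[2,:] = [+0.0000 +0.2604 -0.2244 +0.0009]
  T[3,:] = [+0.0000 +0.0893 +0.1153 +0.2159]
|eigenvalues of T|: 0.5691, 0.3962, 0.0960, 0.0000.
spectral radius ρ = 0.5691; 0.5691 < 1, so it converges for any x₀.

0.5691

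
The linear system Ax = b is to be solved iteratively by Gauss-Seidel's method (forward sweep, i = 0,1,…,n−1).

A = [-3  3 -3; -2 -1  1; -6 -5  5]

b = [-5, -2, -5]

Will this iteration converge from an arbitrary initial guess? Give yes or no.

no

Write A = D+L+U with D = diag(-3, -1, 5).
T_GS = -(D+L)⁻¹U: row 0 first, T[0,1] = -(3)/(-3) = +1.0000; later rows by forward substitution.
  T[0,:] = [+0.0000  +1.0000  -1.0000]
  T[1,:] = [+0.0000  -2.0000  +3.0000]
  T[2,:] = [+0.0000  -0.8000  +1.8000]
eigenvalue magnitudes: 1.2000, 1.0000, 0.0000.
ρ(T) = max|λ| = 1.2000; 1.2000 > 1, so it fails to converge.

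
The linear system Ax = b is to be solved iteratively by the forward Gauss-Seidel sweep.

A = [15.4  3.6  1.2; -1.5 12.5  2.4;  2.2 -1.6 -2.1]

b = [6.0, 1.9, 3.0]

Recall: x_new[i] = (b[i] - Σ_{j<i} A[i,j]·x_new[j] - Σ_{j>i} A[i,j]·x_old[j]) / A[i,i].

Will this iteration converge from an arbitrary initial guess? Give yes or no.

A = D + L + U where D = diag(15.4, 12.5, -2.1).
GS T = -(D+L)⁻¹U: row 0 first, T[0,1] = -(3.6)/(15.4) = -0.2338; later rows by forward substitution.
  T[0,:] = [+0.0000, -0.2338, -0.0779]
  T[1,:] = [+0.0000, -0.0281, -0.2014]
  T[2,:] = [+0.0000, -0.2235, +0.0718]
|eigenvalues of T|: 0.2398, 0.1961, 0.0000.
spectral radius ρ = 0.2398; 0.2398 < 1: convergent.

yes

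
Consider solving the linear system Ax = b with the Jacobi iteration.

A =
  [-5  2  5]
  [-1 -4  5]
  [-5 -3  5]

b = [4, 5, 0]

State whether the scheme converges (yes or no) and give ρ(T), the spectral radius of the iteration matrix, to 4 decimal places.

Split A = D + L + U, D = diag(-5, -4, 5).
T_J = -D⁻¹(L+U): T[1,2] = -(5)/(-4) = +1.2500; T[1,1] = 0.
  T[0,:] = [+0.0000  +0.4000  +1.0000]
  T[1,:] = [-0.2500  +0.0000  +1.2500]
  T[2,:] = [+1.0000  +0.6000  +0.0000]
|eigenvalues of T|: 1.3797, 1.1613, 0.2184.
ρ(T) = max|λ| = 1.3797; 1.3797 > 1: divergent.

no, ρ = 1.3797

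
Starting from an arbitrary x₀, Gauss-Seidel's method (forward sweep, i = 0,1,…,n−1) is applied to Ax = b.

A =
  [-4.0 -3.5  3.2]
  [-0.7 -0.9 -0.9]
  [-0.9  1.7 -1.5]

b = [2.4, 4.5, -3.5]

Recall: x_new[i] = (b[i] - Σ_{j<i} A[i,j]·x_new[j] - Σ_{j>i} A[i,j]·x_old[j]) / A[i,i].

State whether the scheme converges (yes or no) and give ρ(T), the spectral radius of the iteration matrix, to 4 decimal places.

Write A = D+L+U with D = diag(-4, -0.9, -1.5).
GS T = -(D+L)⁻¹U: row 0 first, T[0,2] = -(3.2)/(-4) = +0.8000; later rows by forward substitution.
  T[0,:] = [+0.0000, -0.8750, +0.8000]
  T[1,:] = [+0.0000, +0.6806, -1.6222]
  T[2,:] = [+0.0000, +1.2963, -2.3185]
moduli |λ_i(T)| = 1.2007, 0.4372, 0.0000.
ρ = 1.2007; 1.2007 > 1, so it fails to converge.

no, ρ = 1.2007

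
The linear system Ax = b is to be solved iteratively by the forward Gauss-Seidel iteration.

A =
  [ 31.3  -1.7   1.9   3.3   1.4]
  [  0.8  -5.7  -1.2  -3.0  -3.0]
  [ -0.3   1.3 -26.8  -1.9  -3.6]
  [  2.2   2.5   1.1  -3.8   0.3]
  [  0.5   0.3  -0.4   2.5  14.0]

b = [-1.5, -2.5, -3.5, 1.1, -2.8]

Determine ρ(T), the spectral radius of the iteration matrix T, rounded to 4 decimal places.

Diagonal D = diag(31.3, -5.7, -26.8, -3.8, 14); L, U strict lower/upper.
T_GS = -(D+L)⁻¹U: row 0 first, T[0,3] = -(3.3)/(31.3) = -0.1054; later rows by forward substitution.
  T[0,:] = [+0.0000  +0.0543  -0.0607  -0.1054  -0.0447]
  T[1,:] = [+0.0000  +0.0076  -0.2190  -0.5411  -0.5326]
  T[2,:] = [+0.0000  -0.0002  -0.0099  -0.0960  -0.1597]
  T[3,:] = [+0.0000  +0.0364  -0.1821  -0.4448  -0.3436]
  T[4,:] = [+0.0000  -0.0086  +0.0391  +0.0920  +0.0698]
|eigenvalues of T|: 0.3610, 0.0390, 0.0127, 0.0127, 0.0000.
ρ(T) = max|λ| = 0.3610; 0.3610 < 1 ⇒ converges.

0.3610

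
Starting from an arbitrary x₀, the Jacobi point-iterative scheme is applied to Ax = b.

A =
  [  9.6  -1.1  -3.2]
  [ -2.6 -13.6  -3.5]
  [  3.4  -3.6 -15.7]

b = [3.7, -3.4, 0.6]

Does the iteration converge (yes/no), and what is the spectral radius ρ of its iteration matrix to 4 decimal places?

Diagonal D = diag(9.6, -13.6, -15.7); L, U strict lower/upper.
T_J = -D⁻¹(L+U): T[0,2] = -(-3.2)/(9.6) = +0.3333; T[0,0] = 0.
  T[0,:] = [+0.0000  +0.1146  +0.3333]
  T[1,:] = [-0.1912  +0.0000  -0.2574]
  T[2,:] = [+0.2166  -0.2293  +0.0000]
eigenvalue magnitudes: 0.3632, 0.2833, 0.0799.
ρ(T) = max|λ| = 0.3632; 0.3632 < 1, so it converges for any x₀.

yes, ρ = 0.3632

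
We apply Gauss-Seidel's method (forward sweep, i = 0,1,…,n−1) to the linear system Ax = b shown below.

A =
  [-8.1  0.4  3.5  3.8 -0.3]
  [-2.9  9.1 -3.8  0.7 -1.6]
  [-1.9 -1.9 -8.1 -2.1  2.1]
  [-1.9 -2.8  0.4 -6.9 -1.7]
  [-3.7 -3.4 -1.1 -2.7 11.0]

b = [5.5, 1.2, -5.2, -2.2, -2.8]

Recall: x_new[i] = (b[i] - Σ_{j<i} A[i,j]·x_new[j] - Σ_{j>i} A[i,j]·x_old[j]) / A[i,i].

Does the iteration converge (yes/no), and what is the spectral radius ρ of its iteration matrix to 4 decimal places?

Diagonal D = diag(-8.1, 9.1, -8.1, -6.9, 11); L, U strict lower/upper.
Gauss-Seidel: T = -(D+L)⁻¹U, row 0 first, T[0,4] = -(-0.3)/(-8.1) = -0.0370; later rows by forward substitution.
  T[0,:] = [+0.0000  +0.0494  +0.4321  +0.4691  -0.0370]
  T[1,:] = [+0.0000  +0.0157  +0.5553  +0.0726  +0.1640]
  T[2,:] = [+0.0000  -0.0153  -0.2316  -0.3863  +0.2295]
  T[3,:] = [+0.0000  -0.0209  -0.3577  -0.1810  -0.2894]
  T[4,:] = [+0.0000  +0.0148  +0.2060  +0.0972  -0.0099]
|roots of det(T-λI)|: 0.5421, 0.2788, 0.1188, 0.0247, 0.0000.
ρ = 0.5421; 0.5421 < 1: convergent.

yes, ρ = 0.5421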